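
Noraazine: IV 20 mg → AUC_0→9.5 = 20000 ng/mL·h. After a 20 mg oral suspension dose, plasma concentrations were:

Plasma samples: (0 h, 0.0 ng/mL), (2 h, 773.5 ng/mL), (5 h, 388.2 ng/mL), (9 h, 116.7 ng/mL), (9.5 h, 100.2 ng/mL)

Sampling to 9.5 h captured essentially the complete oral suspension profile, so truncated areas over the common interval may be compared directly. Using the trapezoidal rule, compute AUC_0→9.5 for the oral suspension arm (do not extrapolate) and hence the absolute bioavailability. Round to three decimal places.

Trapezoidal AUC_0→9.5 (oral suspension):
  [0→2]: (0.0+773.5)/2 × 2 = 773.5
  [2→5]: (773.5+388.2)/2 × 3 = 1742.55
  [5→9]: (388.2+116.7)/2 × 4 = 1009.8
  [9→9.5]: (116.7+100.2)/2 × 0.5 = 54.225
  Sum = 3580.075 ng/mL·h
F = (AUC_ev/D_ev)/(AUC_iv/D_iv) = (3580.075/20)/(20000/20) = 179.00375/1000 = 0.1790

F = 0.179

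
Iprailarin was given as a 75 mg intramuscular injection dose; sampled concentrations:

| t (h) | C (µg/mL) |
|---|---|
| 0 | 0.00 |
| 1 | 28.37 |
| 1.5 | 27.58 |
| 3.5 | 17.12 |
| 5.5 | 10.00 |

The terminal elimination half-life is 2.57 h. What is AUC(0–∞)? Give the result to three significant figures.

AUC = 137 µg/mL·h

Trapezoidal AUC_0→5.5:
  [0→1]: (0.00+28.37)/2 × 1 = 14.185
  [1→1.5]: (28.37+27.58)/2 × 0.5 = 13.9875
  [1.5→3.5]: (27.58+17.12)/2 × 2 = 44.7
  [3.5→5.5]: (17.12+10.00)/2 × 2 = 27.12
  Sum = 99.9925 µg/mL·h
k_e = ln2 / t½ = 0.693147 / 2.57 = 0.2697 h^-1
Extrapolated tail: C_last / k_e = 10.00 / 0.2697 = 37.078
AUC_0→∞ = 99.9925 + 37.078 = 137.0705 µg/mL·h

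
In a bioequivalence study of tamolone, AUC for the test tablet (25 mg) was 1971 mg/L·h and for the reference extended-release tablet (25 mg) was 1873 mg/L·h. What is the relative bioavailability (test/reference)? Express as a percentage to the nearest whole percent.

F_rel = 105%

F_rel = (AUC_test/D_test) / (AUC_ref/D_ref)
      = (1971/25) / (1873/25)
      = 78.84 / 74.92 = 1.0523 = 105.23%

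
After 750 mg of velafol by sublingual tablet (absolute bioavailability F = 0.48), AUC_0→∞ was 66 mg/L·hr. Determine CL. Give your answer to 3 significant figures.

CL = 5.45 L/hr

CL = F × Dose / AUC_0→∞
   = 0.48 × 750 / 66 = 5.45455 L/hr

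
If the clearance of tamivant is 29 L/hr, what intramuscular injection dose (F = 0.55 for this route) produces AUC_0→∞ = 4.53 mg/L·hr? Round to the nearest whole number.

Dose = CL × AUC_0→∞ / F
     = 29 × 4.53 / 0.55 = 238.855 mg

Dose = 239 mg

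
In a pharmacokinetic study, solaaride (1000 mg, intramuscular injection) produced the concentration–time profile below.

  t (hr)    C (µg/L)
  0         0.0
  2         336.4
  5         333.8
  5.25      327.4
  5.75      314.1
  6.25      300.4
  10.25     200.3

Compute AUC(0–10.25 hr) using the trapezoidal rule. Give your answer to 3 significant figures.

Trapezoidal AUC_0→10.25:
  [0→2]: (0.0+336.4)/2 × 2 = 336.4
  [2→5]: (336.4+333.8)/2 × 3 = 1005.3
  [5→5.25]: (333.8+327.4)/2 × 0.25 = 82.65
  [5.25→5.75]: (327.4+314.1)/2 × 0.5 = 160.375
  [5.75→6.25]: (314.1+300.4)/2 × 0.5 = 153.625
  [6.25→10.25]: (300.4+200.3)/2 × 4 = 1001.4
  Sum = 2739.75 µg/L·hr

AUC = 2740 µg/L·hr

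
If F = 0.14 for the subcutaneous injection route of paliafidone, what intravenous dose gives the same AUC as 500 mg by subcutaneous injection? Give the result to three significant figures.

D_iv = 70.0 mg

Systemic exposure from an extravascular dose = F × D_ev, so the equivalent IV dose is F × D_ev.
D_iv = F × D_ev = 0.14 × 500 = 70 mg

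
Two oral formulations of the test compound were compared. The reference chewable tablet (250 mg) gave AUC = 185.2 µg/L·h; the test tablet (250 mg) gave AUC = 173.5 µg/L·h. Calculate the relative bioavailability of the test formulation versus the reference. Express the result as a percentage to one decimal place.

F_rel = 93.7%

F_rel = (AUC_test/D_test) / (AUC_ref/D_ref)
      = (173.5/250) / (185.2/250)
      = 0.694 / 0.7408 = 0.9368 = 93.68%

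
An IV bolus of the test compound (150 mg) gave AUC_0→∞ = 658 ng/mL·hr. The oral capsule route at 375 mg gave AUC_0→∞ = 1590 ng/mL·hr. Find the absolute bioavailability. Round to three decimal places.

F = 0.967

F = (AUC_ev / D_ev) / (AUC_iv / D_iv)
  = (1590/375) / (658/150)
  = 4.24 / 4.38667 = 0.9666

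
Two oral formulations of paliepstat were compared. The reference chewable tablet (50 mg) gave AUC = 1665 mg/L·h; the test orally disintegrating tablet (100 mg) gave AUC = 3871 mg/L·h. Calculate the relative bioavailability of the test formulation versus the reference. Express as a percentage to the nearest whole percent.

F_rel = (AUC_test/D_test) / (AUC_ref/D_ref)
      = (3871/100) / (1665/50)
      = 38.71 / 33.3 = 1.1625 = 116.25%

F_rel = 116%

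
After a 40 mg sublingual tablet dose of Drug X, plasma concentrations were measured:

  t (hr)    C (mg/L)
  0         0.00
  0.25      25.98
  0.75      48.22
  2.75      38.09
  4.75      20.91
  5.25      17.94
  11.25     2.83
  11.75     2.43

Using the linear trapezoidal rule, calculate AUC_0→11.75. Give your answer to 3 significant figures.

AUC = 240 mg/L·hr

Trapezoidal AUC_0→11.75:
  [0→0.25]: (0.00+25.98)/2 × 0.25 = 3.2475
  [0.25→0.75]: (25.98+48.22)/2 × 0.5 = 18.55
  [0.75→2.75]: (48.22+38.09)/2 × 2 = 86.31
  [2.75→4.75]: (38.09+20.91)/2 × 2 = 59.0
  [4.75→5.25]: (20.91+17.94)/2 × 0.5 = 9.7125
  [5.25→11.25]: (17.94+2.83)/2 × 6 = 62.31
  [11.25→11.75]: (2.83+2.43)/2 × 0.5 = 1.315
  Sum = 240.445 mg/L·hr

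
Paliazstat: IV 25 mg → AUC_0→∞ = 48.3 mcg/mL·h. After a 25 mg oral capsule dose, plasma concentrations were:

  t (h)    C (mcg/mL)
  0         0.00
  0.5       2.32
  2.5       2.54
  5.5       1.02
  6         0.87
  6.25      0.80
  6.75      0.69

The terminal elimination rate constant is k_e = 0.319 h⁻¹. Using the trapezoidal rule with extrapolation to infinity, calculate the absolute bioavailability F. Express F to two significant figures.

Trapezoidal AUC_0→6.75 (oral capsule):
  [0→0.5]: (0.00+2.32)/2 × 0.5 = 0.58
  [0.5→2.5]: (2.32+2.54)/2 × 2 = 4.86
  [2.5→5.5]: (2.54+1.02)/2 × 3 = 5.34
  [5.5→6]: (1.02+0.87)/2 × 0.5 = 0.4725
  [6→6.25]: (0.87+0.80)/2 × 0.25 = 0.20875
  [6.25→6.75]: (0.80+0.69)/2 × 0.5 = 0.3725
  Sum = 11.83375 mcg/mL·h
Tail: C_last/k_e = 0.69/0.319 = 2.163
AUC_0→∞ (oral capsule) = 11.83375 + 2.163 = 13.99675 mcg/mL·h
F = (AUC_ev/D_ev)/(AUC_iv/D_iv) = (13.99675/25)/(48.3/25) = 0.55987/1.932 = 0.2898

F = 0.29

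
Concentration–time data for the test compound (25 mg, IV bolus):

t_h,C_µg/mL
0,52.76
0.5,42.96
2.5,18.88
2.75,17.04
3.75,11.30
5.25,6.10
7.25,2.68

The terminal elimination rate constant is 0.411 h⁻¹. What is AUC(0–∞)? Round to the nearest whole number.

AUC = 133 µg/mL·h

Trapezoidal AUC_0→7.25:
  [0→0.5]: (52.76+42.96)/2 × 0.5 = 23.93
  [0.5→2.5]: (42.96+18.88)/2 × 2 = 61.84
  [2.5→2.75]: (18.88+17.04)/2 × 0.25 = 4.49
  [2.75→3.75]: (17.04+11.30)/2 × 1 = 14.17
  [3.75→5.25]: (11.30+6.10)/2 × 1.5 = 13.05
  [5.25→7.25]: (6.10+2.68)/2 × 2 = 8.78
  Sum = 126.26 µg/mL·h
Extrapolated tail: C_last / k_e = 2.68 / 0.411 = 6.521
AUC_0→∞ = 126.26 + 6.521 = 132.781 µg/mL·h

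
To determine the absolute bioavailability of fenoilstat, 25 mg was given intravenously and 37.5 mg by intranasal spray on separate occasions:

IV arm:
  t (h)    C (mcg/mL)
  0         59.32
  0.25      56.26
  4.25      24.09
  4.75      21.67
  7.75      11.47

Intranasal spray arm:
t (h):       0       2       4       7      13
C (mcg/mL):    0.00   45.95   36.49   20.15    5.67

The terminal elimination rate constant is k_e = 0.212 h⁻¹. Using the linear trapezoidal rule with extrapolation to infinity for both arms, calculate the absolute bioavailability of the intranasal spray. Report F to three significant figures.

Trapezoidal AUC_0→7.75 (IV):
  [0→0.25]: (59.32+56.26)/2 × 0.25 = 14.4475
  [0.25→4.25]: (56.26+24.09)/2 × 4 = 160.7
  [4.25→4.75]: (24.09+21.67)/2 × 0.5 = 11.44
  [4.75→7.75]: (21.67+11.47)/2 × 3 = 49.71
  Sum = 236.2975 mcg/mL·h
IV tail: 11.47/0.212 = 54.104; AUC_iv,0→∞ = 236.2975 + 54.104 = 290.4015 mcg/mL·h
Trapezoidal AUC_0→13 (intranasal spray):
  [0→2]: (0.00+45.95)/2 × 2 = 45.95
  [2→4]: (45.95+36.49)/2 × 2 = 82.44
  [4→7]: (36.49+20.15)/2 × 3 = 84.96
  [7→13]: (20.15+5.67)/2 × 6 = 77.46
  Sum = 290.81 mcg/mL·h
intranasal spray tail: 5.67/0.212 = 26.745; AUC_ev,0→∞ = 290.81 + 26.745 = 317.555 mcg/mL·h
F = (AUC_ev/D_ev)/(AUC_iv/D_iv) = (317.555/37.5)/(290.4015/25) = 8.46813/11.61606 = 0.7290

F = 0.729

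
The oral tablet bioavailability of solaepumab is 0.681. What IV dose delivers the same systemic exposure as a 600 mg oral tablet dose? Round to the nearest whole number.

D_iv = 409 mg

Systemic exposure from an extravascular dose = F × D_ev, so the equivalent IV dose is F × D_ev.
D_iv = F × D_ev = 0.681 × 600 = 408.6 mg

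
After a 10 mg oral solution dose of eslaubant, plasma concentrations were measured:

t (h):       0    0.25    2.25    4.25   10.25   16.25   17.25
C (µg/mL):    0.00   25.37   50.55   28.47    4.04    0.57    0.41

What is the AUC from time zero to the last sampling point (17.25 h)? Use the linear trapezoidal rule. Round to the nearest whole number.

AUC = 270 µg/mL·h

Trapezoidal AUC_0→17.25:
  [0→0.25]: (0.00+25.37)/2 × 0.25 = 3.17125
  [0.25→2.25]: (25.37+50.55)/2 × 2 = 75.92
  [2.25→4.25]: (50.55+28.47)/2 × 2 = 79.02
  [4.25→10.25]: (28.47+4.04)/2 × 6 = 97.53
  [10.25→16.25]: (4.04+0.57)/2 × 6 = 13.83
  [16.25→17.25]: (0.57+0.41)/2 × 1 = 0.49
  Sum = 269.96125 µg/mL·h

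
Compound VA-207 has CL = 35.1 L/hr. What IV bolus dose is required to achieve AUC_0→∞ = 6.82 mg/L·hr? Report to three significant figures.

Dose_iv = CL × AUC_0→∞
     = 35.1 × 6.82 = 239.382 mg

Dose = 239 mg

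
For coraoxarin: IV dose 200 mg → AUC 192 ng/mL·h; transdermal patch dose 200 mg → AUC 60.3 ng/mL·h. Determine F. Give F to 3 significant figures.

F = (AUC_ev / D_ev) / (AUC_iv / D_iv)
  = (60.3/200) / (192/200)
  = 0.3015 / 0.96 = 0.3141

F = 0.314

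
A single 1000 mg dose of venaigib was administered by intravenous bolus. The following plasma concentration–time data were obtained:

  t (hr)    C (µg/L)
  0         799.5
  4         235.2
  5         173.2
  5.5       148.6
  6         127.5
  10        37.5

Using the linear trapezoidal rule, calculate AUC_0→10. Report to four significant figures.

Trapezoidal AUC_0→10:
  [0→4]: (799.5+235.2)/2 × 4 = 2069.4
  [4→5]: (235.2+173.2)/2 × 1 = 204.2
  [5→5.5]: (173.2+148.6)/2 × 0.5 = 80.45
  [5.5→6]: (148.6+127.5)/2 × 0.5 = 69.025
  [6→10]: (127.5+37.5)/2 × 4 = 330.0
  Sum = 2753.075 µg/L·hr

AUC = 2753 µg/L·hr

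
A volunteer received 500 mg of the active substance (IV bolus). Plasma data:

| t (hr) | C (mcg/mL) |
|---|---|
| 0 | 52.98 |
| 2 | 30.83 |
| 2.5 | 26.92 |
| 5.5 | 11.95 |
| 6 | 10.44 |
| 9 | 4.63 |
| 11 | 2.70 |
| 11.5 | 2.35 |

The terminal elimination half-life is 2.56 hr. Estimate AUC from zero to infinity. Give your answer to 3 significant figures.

AUC = 202 mcg/mL·hr

Trapezoidal AUC_0→11.5:
  [0→2]: (52.98+30.83)/2 × 2 = 83.81
  [2→2.5]: (30.83+26.92)/2 × 0.5 = 14.4375
  [2.5→5.5]: (26.92+11.95)/2 × 3 = 58.305
  [5.5→6]: (11.95+10.44)/2 × 0.5 = 5.5975
  [6→9]: (10.44+4.63)/2 × 3 = 22.605
  [9→11]: (4.63+2.70)/2 × 2 = 7.33
  [11→11.5]: (2.70+2.35)/2 × 0.5 = 1.2625
  Sum = 193.3475 mcg/mL·hr
k_e = ln2 / t½ = 0.693147 / 2.56 = 0.2708 hr^-1
Extrapolated tail: C_last / k_e = 2.35 / 0.2708 = 8.678
AUC_0→∞ = 193.3475 + 8.678 = 202.0255 mcg/mL·hr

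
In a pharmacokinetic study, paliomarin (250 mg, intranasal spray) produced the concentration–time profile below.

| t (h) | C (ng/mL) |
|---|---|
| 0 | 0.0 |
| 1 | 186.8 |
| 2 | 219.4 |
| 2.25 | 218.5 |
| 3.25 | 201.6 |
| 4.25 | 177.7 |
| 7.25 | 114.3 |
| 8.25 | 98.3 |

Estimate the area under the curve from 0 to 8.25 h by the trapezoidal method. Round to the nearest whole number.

Trapezoidal AUC_0→8.25:
  [0→1]: (0.0+186.8)/2 × 1 = 93.4
  [1→2]: (186.8+219.4)/2 × 1 = 203.1
  [2→2.25]: (219.4+218.5)/2 × 0.25 = 54.7375
  [2.25→3.25]: (218.5+201.6)/2 × 1 = 210.05
  [3.25→4.25]: (201.6+177.7)/2 × 1 = 189.65
  [4.25→7.25]: (177.7+114.3)/2 × 3 = 438.0
  [7.25→8.25]: (114.3+98.3)/2 × 1 = 106.3
  Sum = 1295.2375 ng/mL·h

AUC = 1295 ng/mL·h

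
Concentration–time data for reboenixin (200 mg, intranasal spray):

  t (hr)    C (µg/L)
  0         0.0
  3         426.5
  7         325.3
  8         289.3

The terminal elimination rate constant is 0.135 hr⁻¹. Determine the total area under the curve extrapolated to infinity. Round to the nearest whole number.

Trapezoidal AUC_0→8:
  [0→3]: (0.0+426.5)/2 × 3 = 639.75
  [3→7]: (426.5+325.3)/2 × 4 = 1503.6
  [7→8]: (325.3+289.3)/2 × 1 = 307.3
  Sum = 2450.65 µg/L·hr
Extrapolated tail: C_last / k_e = 289.3 / 0.135 = 2142.963
AUC_0→∞ = 2450.65 + 2142.963 = 4593.613 µg/L·hr

AUC = 4594 µg/L·hr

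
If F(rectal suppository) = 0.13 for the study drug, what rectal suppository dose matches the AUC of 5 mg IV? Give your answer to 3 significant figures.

For equal systemic exposure: F × D_ev = D_iv
D_ev = D_iv / F = 5 / 0.13 = 38.4615 mg

D_rectal = 38.5 mg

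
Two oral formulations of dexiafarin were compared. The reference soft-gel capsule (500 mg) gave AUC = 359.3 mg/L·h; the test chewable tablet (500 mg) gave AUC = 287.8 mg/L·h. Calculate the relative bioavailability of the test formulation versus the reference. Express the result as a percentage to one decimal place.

F_rel = (AUC_test/D_test) / (AUC_ref/D_ref)
      = (287.8/500) / (359.3/500)
      = 0.5756 / 0.7186 = 0.8010 = 80.10%

F_rel = 80.1%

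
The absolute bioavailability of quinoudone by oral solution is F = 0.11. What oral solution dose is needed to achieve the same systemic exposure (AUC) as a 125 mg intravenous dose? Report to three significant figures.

For equal systemic exposure: F × D_ev = D_iv
D_ev = D_iv / F = 125 / 0.11 = 1136.36 mg

D_oral = 1140 mg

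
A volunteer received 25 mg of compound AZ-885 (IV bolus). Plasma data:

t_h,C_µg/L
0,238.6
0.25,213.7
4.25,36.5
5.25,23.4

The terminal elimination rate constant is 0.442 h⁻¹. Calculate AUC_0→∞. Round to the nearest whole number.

Trapezoidal AUC_0→5.25:
  [0→0.25]: (238.6+213.7)/2 × 0.25 = 56.5375
  [0.25→4.25]: (213.7+36.5)/2 × 4 = 500.4
  [4.25→5.25]: (36.5+23.4)/2 × 1 = 29.95
  Sum = 586.8875 µg/L·h
Extrapolated tail: C_last / k_e = 23.4 / 0.442 = 52.941
AUC_0→∞ = 586.8875 + 52.941 = 639.8285 µg/L·h

AUC = 640 µg/L·h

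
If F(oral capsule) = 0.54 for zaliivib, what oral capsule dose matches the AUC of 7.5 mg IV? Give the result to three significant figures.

For equal systemic exposure: F × D_ev = D_iv
D_ev = D_iv / F = 7.5 / 0.54 = 13.8889 mg

D_oral = 13.9 mg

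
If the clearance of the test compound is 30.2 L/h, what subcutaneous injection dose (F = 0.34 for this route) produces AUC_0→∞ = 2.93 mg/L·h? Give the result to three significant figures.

Dose = 260 mg

Dose = CL × AUC_0→∞ / F
     = 30.2 × 2.93 / 0.34 = 260.253 mg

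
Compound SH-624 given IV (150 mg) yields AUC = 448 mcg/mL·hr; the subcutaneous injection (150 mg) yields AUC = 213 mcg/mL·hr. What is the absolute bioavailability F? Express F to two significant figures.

F = 0.48

F = (AUC_ev / D_ev) / (AUC_iv / D_iv)
  = (213/150) / (448/150)
  = 1.42 / 2.98667 = 0.4754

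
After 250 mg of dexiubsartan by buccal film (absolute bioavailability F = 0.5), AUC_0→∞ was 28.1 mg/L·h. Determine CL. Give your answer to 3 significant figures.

CL = F × Dose / AUC_0→∞
   = 0.5 × 250 / 28.1 = 4.4484 L/h

CL = 4.45 L/h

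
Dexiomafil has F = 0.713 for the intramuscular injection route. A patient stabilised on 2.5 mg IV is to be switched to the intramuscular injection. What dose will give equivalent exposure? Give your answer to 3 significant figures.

For equal systemic exposure: F × D_ev = D_iv
D_ev = D_iv / F = 2.5 / 0.713 = 3.50631 mg

D_intramuscular = 3.51 mg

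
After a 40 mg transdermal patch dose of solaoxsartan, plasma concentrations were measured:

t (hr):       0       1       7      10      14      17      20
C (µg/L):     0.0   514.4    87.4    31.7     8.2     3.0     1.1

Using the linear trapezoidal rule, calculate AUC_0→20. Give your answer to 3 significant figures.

AUC = 2340 µg/L·hr

Trapezoidal AUC_0→20:
  [0→1]: (0.0+514.4)/2 × 1 = 257.2
  [1→7]: (514.4+87.4)/2 × 6 = 1805.4
  [7→10]: (87.4+31.7)/2 × 3 = 178.65
  [10→14]: (31.7+8.2)/2 × 4 = 79.8
  [14→17]: (8.2+3.0)/2 × 3 = 16.8
  [17→20]: (3.0+1.1)/2 × 3 = 6.15
  Sum = 2344.0 µg/L·hr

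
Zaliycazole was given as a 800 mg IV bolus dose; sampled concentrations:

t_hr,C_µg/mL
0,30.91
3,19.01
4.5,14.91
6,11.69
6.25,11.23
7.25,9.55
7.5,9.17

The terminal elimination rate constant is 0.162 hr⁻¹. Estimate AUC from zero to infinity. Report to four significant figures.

Trapezoidal AUC_0→7.5:
  [0→3]: (30.91+19.01)/2 × 3 = 74.88
  [3→4.5]: (19.01+14.91)/2 × 1.5 = 25.44
  [4.5→6]: (14.91+11.69)/2 × 1.5 = 19.95
  [6→6.25]: (11.69+11.23)/2 × 0.25 = 2.865
  [6.25→7.25]: (11.23+9.55)/2 × 1 = 10.39
  [7.25→7.5]: (9.55+9.17)/2 × 0.25 = 2.34
  Sum = 135.865 µg/mL·hr
Extrapolated tail: C_last / k_e = 9.17 / 0.162 = 56.605
AUC_0→∞ = 135.865 + 56.605 = 192.47 µg/mL·hr

AUC = 192.5 µg/mL·hr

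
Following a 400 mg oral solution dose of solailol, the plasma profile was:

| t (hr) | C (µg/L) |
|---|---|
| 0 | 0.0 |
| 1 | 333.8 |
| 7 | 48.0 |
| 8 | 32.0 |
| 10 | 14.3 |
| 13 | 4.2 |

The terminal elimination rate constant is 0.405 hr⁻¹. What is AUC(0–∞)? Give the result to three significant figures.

Trapezoidal AUC_0→13:
  [0→1]: (0.0+333.8)/2 × 1 = 166.9
  [1→7]: (333.8+48.0)/2 × 6 = 1145.4
  [7→8]: (48.0+32.0)/2 × 1 = 40.0
  [8→10]: (32.0+14.3)/2 × 2 = 46.3
  [10→13]: (14.3+4.2)/2 × 3 = 27.75
  Sum = 1426.35 µg/L·hr
Extrapolated tail: C_last / k_e = 4.2 / 0.405 = 10.370
AUC_0→∞ = 1426.35 + 10.370 = 1436.72 µg/L·hr

AUC = 1440 µg/L·hr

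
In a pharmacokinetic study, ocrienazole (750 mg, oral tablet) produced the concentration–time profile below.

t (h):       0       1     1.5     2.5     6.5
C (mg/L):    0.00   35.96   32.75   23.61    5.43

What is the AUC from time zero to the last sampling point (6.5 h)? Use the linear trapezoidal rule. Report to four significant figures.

AUC = 121.4 mg/L·h

Trapezoidal AUC_0→6.5:
  [0→1]: (0.00+35.96)/2 × 1 = 17.98
  [1→1.5]: (35.96+32.75)/2 × 0.5 = 17.1775
  [1.5→2.5]: (32.75+23.61)/2 × 1 = 28.18
  [2.5→6.5]: (23.61+5.43)/2 × 4 = 58.08
  Sum = 121.4175 mg/L·h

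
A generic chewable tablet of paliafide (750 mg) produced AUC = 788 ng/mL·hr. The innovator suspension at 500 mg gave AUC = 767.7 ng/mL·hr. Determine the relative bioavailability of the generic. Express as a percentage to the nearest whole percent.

F_rel = 68%

F_rel = (AUC_test/D_test) / (AUC_ref/D_ref)
      = (788/750) / (767.7/500)
      = 1.05067 / 1.5354 = 0.6843 = 68.43%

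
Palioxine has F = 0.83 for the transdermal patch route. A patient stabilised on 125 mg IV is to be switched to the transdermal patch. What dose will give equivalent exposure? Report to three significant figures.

For equal systemic exposure: F × D_ev = D_iv
D_ev = D_iv / F = 125 / 0.83 = 150.602 mg

D_transdermal = 151 mg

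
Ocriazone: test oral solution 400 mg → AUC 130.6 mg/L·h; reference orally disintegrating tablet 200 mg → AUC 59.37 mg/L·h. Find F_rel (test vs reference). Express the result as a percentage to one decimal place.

F_rel = (AUC_test/D_test) / (AUC_ref/D_ref)
      = (130.6/400) / (59.37/200)
      = 0.3265 / 0.29685 = 1.0999 = 109.99%

F_rel = 110.0%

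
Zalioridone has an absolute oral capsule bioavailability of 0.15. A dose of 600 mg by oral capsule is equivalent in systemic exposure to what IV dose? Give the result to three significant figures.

Systemic exposure from an extravascular dose = F × D_ev, so the equivalent IV dose is F × D_ev.
D_iv = F × D_ev = 0.15 × 600 = 90 mg

D_iv = 90.0 mg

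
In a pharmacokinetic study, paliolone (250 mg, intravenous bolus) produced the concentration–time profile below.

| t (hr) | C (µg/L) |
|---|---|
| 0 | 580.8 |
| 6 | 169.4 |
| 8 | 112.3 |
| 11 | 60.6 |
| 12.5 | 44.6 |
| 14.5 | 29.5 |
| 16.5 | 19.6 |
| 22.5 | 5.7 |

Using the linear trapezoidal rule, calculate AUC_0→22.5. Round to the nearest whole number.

Trapezoidal AUC_0→22.5:
  [0→6]: (580.8+169.4)/2 × 6 = 2250.6
  [6→8]: (169.4+112.3)/2 × 2 = 281.7
  [8→11]: (112.3+60.6)/2 × 3 = 259.35
  [11→12.5]: (60.6+44.6)/2 × 1.5 = 78.9
  [12.5→14.5]: (44.6+29.5)/2 × 2 = 74.1
  [14.5→16.5]: (29.5+19.6)/2 × 2 = 49.1
  [16.5→22.5]: (19.6+5.7)/2 × 6 = 75.9
  Sum = 3069.65 µg/L·hr

AUC = 3070 µg/L·hr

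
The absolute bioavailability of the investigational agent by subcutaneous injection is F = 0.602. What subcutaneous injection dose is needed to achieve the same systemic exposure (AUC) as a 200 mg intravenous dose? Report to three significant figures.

D_subcutaneous = 332 mg

For equal systemic exposure: F × D_ev = D_iv
D_ev = D_iv / F = 200 / 0.602 = 332.226 mg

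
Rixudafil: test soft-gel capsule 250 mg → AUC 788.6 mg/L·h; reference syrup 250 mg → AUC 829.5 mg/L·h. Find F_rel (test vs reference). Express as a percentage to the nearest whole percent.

F_rel = 95%

F_rel = (AUC_test/D_test) / (AUC_ref/D_ref)
      = (788.6/250) / (829.5/250)
      = 3.1544 / 3.318 = 0.9507 = 95.07%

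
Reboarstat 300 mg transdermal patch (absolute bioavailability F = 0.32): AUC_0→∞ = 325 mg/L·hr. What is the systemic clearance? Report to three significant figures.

CL = F × Dose / AUC_0→∞
   = 0.32 × 300 / 325 = 0.295385 L/hr

CL = 0.295 L/hr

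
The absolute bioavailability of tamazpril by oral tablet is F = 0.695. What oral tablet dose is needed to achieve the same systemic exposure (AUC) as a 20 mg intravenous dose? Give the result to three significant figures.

For equal systemic exposure: F × D_ev = D_iv
D_ev = D_iv / F = 20 / 0.695 = 28.777 mg

D_oral = 28.8 mg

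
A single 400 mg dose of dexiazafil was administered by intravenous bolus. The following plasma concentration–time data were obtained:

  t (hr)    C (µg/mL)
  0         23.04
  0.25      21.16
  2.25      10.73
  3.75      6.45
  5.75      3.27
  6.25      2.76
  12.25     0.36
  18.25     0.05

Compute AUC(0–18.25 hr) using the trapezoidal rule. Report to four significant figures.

Trapezoidal AUC_0→18.25:
  [0→0.25]: (23.04+21.16)/2 × 0.25 = 5.525
  [0.25→2.25]: (21.16+10.73)/2 × 2 = 31.89
  [2.25→3.75]: (10.73+6.45)/2 × 1.5 = 12.885
  [3.75→5.75]: (6.45+3.27)/2 × 2 = 9.72
  [5.75→6.25]: (3.27+2.76)/2 × 0.5 = 1.5075
  [6.25→12.25]: (2.76+0.36)/2 × 6 = 9.36
  [12.25→18.25]: (0.36+0.05)/2 × 6 = 1.23
  Sum = 72.1175 µg/mL·hr

AUC = 72.12 µg/mL·hr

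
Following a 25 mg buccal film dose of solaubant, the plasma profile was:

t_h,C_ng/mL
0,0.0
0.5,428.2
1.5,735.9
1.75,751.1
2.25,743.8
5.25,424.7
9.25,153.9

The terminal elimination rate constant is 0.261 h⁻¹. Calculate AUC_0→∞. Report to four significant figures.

Trapezoidal AUC_0→9.25:
  [0→0.5]: (0.0+428.2)/2 × 0.5 = 107.05
  [0.5→1.5]: (428.2+735.9)/2 × 1 = 582.05
  [1.5→1.75]: (735.9+751.1)/2 × 0.25 = 185.875
  [1.75→2.25]: (751.1+743.8)/2 × 0.5 = 373.725
  [2.25→5.25]: (743.8+424.7)/2 × 3 = 1752.75
  [5.25→9.25]: (424.7+153.9)/2 × 4 = 1157.2
  Sum = 4158.65 ng/mL·h
Extrapolated tail: C_last / k_e = 153.9 / 0.261 = 589.655
AUC_0→∞ = 4158.65 + 589.655 = 4748.305 ng/mL·h

AUC = 4748 ng/mL·h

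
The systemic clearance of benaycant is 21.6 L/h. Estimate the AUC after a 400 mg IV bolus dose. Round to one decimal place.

AUC = 18.5 mg/L·h

AUC_0→∞ = Dose_iv / CL
        = 400 / 21.6 = 18.5185 mg/L·h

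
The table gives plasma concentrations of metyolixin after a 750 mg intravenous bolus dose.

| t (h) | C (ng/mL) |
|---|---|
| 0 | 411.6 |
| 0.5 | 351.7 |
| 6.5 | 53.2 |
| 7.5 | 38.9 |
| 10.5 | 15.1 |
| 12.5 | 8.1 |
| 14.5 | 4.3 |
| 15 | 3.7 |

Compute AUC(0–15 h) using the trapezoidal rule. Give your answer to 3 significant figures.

AUC = 1570 ng/mL·h

Trapezoidal AUC_0→15:
  [0→0.5]: (411.6+351.7)/2 × 0.5 = 190.825
  [0.5→6.5]: (351.7+53.2)/2 × 6 = 1214.7
  [6.5→7.5]: (53.2+38.9)/2 × 1 = 46.05
  [7.5→10.5]: (38.9+15.1)/2 × 3 = 81.0
  [10.5→12.5]: (15.1+8.1)/2 × 2 = 23.2
  [12.5→14.5]: (8.1+4.3)/2 × 2 = 12.4
  [14.5→15]: (4.3+3.7)/2 × 0.5 = 2.0
  Sum = 1570.175 ng/mL·h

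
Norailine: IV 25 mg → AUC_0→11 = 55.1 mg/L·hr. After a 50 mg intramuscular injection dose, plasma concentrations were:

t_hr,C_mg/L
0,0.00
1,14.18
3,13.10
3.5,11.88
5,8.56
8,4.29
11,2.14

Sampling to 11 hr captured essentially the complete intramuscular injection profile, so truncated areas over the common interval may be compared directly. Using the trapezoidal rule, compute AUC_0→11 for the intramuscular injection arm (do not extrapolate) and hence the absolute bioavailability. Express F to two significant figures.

F = 0.77

Trapezoidal AUC_0→11 (intramuscular injection):
  [0→1]: (0.00+14.18)/2 × 1 = 7.09
  [1→3]: (14.18+13.10)/2 × 2 = 27.28
  [3→3.5]: (13.10+11.88)/2 × 0.5 = 6.245
  [3.5→5]: (11.88+8.56)/2 × 1.5 = 15.33
  [5→8]: (8.56+4.29)/2 × 3 = 19.275
  [8→11]: (4.29+2.14)/2 × 3 = 9.645
  Sum = 84.865 mg/L·hr
F = (AUC_ev/D_ev)/(AUC_iv/D_iv) = (84.865/50)/(55.1/25) = 1.6973/2.204 = 0.7701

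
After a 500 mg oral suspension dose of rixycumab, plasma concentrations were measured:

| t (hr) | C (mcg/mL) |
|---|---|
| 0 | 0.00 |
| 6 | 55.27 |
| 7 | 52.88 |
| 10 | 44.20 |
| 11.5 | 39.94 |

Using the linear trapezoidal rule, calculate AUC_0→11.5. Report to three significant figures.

AUC = 429 mcg/mL·hr

Trapezoidal AUC_0→11.5:
  [0→6]: (0.00+55.27)/2 × 6 = 165.81
  [6→7]: (55.27+52.88)/2 × 1 = 54.075
  [7→10]: (52.88+44.20)/2 × 3 = 145.62
  [10→11.5]: (44.20+39.94)/2 × 1.5 = 63.105
  Sum = 428.61 mcg/mL·hr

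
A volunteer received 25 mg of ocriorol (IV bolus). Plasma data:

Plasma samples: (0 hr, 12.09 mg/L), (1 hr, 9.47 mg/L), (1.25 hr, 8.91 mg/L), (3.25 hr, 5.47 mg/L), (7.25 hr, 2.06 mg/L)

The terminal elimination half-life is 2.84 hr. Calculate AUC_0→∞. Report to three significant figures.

AUC = 51.0 mg/L·hr

Trapezoidal AUC_0→7.25:
  [0→1]: (12.09+9.47)/2 × 1 = 10.78
  [1→1.25]: (9.47+8.91)/2 × 0.25 = 2.2975
  [1.25→3.25]: (8.91+5.47)/2 × 2 = 14.38
  [3.25→7.25]: (5.47+2.06)/2 × 4 = 15.06
  Sum = 42.5175 mg/L·hr
k_e = ln2 / t½ = 0.693147 / 2.84 = 0.2441 hr^-1
Extrapolated tail: C_last / k_e = 2.06 / 0.2441 = 8.439
AUC_0→∞ = 42.5175 + 8.439 = 50.9565 mg/L·hr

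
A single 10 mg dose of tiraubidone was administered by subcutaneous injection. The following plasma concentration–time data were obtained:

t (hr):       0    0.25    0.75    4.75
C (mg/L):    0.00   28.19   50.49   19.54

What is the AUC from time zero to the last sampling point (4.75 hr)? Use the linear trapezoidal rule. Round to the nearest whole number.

AUC = 163 mg/L·hr

Trapezoidal AUC_0→4.75:
  [0→0.25]: (0.00+28.19)/2 × 0.25 = 3.52375
  [0.25→0.75]: (28.19+50.49)/2 × 0.5 = 19.67
  [0.75→4.75]: (50.49+19.54)/2 × 4 = 140.06
  Sum = 163.25375 mg/L·hr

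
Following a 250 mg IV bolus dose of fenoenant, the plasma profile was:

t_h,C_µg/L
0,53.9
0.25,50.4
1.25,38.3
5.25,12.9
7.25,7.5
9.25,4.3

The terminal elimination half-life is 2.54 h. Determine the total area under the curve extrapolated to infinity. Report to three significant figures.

AUC = 208 µg/L·h

Trapezoidal AUC_0→9.25:
  [0→0.25]: (53.9+50.4)/2 × 0.25 = 13.0375
  [0.25→1.25]: (50.4+38.3)/2 × 1 = 44.35
  [1.25→5.25]: (38.3+12.9)/2 × 4 = 102.4
  [5.25→7.25]: (12.9+7.5)/2 × 2 = 20.4
  [7.25→9.25]: (7.5+4.3)/2 × 2 = 11.8
  Sum = 191.9875 µg/L·h
k_e = ln2 / t½ = 0.693147 / 2.54 = 0.2729 h^-1
Extrapolated tail: C_last / k_e = 4.3 / 0.2729 = 15.757
AUC_0→∞ = 191.9875 + 15.757 = 207.7445 µg/L·h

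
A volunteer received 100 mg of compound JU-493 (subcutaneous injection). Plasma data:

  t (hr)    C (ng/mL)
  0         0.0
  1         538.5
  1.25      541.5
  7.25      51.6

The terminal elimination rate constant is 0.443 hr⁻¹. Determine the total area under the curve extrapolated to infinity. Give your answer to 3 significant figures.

AUC = 2300 ng/mL·hr

Trapezoidal AUC_0→7.25:
  [0→1]: (0.0+538.5)/2 × 1 = 269.25
  [1→1.25]: (538.5+541.5)/2 × 0.25 = 135.0
  [1.25→7.25]: (541.5+51.6)/2 × 6 = 1779.3
  Sum = 2183.55 ng/mL·hr
Extrapolated tail: C_last / k_e = 51.6 / 0.443 = 116.479
AUC_0→∞ = 2183.55 + 116.479 = 2300.029 ng/mL·hr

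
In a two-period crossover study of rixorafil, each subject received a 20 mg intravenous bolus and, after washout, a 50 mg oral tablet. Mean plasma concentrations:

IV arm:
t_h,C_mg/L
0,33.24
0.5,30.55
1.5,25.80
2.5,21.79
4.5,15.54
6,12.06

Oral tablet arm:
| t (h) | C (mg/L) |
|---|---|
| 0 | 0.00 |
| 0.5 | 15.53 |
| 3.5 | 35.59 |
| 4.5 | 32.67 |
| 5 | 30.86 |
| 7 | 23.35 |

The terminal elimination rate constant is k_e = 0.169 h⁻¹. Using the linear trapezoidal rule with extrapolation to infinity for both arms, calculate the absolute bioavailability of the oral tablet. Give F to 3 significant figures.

F = 0.655

Trapezoidal AUC_0→6 (IV):
  [0→0.5]: (33.24+30.55)/2 × 0.5 = 15.9475
  [0.5→1.5]: (30.55+25.80)/2 × 1 = 28.175
  [1.5→2.5]: (25.80+21.79)/2 × 1 = 23.795
  [2.5→4.5]: (21.79+15.54)/2 × 2 = 37.33
  [4.5→6]: (15.54+12.06)/2 × 1.5 = 20.7
  Sum = 125.9475 mg/L·h
IV tail: 12.06/0.169 = 71.361; AUC_iv,0→∞ = 125.9475 + 71.361 = 197.3085 mg/L·h
Trapezoidal AUC_0→7 (oral tablet):
  [0→0.5]: (0.00+15.53)/2 × 0.5 = 3.8825
  [0.5→3.5]: (15.53+35.59)/2 × 3 = 76.68
  [3.5→4.5]: (35.59+32.67)/2 × 1 = 34.13
  [4.5→5]: (32.67+30.86)/2 × 0.5 = 15.8825
  [5→7]: (30.86+23.35)/2 × 2 = 54.21
  Sum = 184.785 mg/L·h
oral tablet tail: 23.35/0.169 = 138.166; AUC_ev,0→∞ = 184.785 + 138.166 = 322.951 mg/L·h
F = (AUC_ev/D_ev)/(AUC_iv/D_iv) = (322.951/50)/(197.3085/20) = 6.45902/9.865425 = 0.6547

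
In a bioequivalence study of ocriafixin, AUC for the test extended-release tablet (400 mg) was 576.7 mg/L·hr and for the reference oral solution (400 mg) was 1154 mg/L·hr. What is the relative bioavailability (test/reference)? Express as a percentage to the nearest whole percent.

F_rel = 50%

F_rel = (AUC_test/D_test) / (AUC_ref/D_ref)
      = (576.7/400) / (1154/400)
      = 1.44175 / 2.885 = 0.4997 = 49.97%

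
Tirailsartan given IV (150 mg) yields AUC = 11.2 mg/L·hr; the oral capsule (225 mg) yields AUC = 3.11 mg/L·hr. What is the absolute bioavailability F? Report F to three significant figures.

F = (AUC_ev / D_ev) / (AUC_iv / D_iv)
  = (3.11/225) / (11.2/150)
  = 0.0138222 / 0.0746667 = 0.1851

F = 0.185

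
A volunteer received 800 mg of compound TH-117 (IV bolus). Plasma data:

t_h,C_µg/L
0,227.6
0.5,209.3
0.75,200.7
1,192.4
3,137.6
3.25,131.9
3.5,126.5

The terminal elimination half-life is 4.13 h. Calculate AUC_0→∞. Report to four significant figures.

AUC = 1359 µg/L·h

Trapezoidal AUC_0→3.5:
  [0→0.5]: (227.6+209.3)/2 × 0.5 = 109.225
  [0.5→0.75]: (209.3+200.7)/2 × 0.25 = 51.25
  [0.75→1]: (200.7+192.4)/2 × 0.25 = 49.1375
  [1→3]: (192.4+137.6)/2 × 2 = 330.0
  [3→3.25]: (137.6+131.9)/2 × 0.25 = 33.6875
  [3.25→3.5]: (131.9+126.5)/2 × 0.25 = 32.3
  Sum = 605.6 µg/L·h
k_e = ln2 / t½ = 0.693147 / 4.13 = 0.1678 h^-1
Extrapolated tail: C_last / k_e = 126.5 / 0.1678 = 753.874
AUC_0→∞ = 605.6 + 753.874 = 1359.474 µg/L·h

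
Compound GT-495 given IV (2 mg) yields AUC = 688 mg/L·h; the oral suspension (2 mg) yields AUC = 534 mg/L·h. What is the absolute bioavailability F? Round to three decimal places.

F = 0.776

F = (AUC_ev / D_ev) / (AUC_iv / D_iv)
  = (534/2) / (688/2)
  = 267 / 344 = 0.7762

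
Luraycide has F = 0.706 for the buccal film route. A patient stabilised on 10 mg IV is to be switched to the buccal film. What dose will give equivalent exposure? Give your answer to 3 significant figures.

For equal systemic exposure: F × D_ev = D_iv
D_ev = D_iv / F = 10 / 0.706 = 14.1643 mg

D_buccal = 14.2 mg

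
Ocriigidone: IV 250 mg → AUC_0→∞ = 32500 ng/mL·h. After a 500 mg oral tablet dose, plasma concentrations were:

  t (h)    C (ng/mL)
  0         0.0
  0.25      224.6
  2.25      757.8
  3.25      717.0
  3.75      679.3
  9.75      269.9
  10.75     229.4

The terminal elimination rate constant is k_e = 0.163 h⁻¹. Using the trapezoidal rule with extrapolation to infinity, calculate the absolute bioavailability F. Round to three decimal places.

F = 0.102

Trapezoidal AUC_0→10.75 (oral tablet):
  [0→0.25]: (0.0+224.6)/2 × 0.25 = 28.075
  [0.25→2.25]: (224.6+757.8)/2 × 2 = 982.4
  [2.25→3.25]: (757.8+717.0)/2 × 1 = 737.4
  [3.25→3.75]: (717.0+679.3)/2 × 0.5 = 349.075
  [3.75→9.75]: (679.3+269.9)/2 × 6 = 2847.6
  [9.75→10.75]: (269.9+229.4)/2 × 1 = 249.65
  Sum = 5194.2 ng/mL·h
Tail: C_last/k_e = 229.4/0.163 = 1407.362
AUC_0→∞ (oral tablet) = 5194.2 + 1407.362 = 6601.562 ng/mL·h
F = (AUC_ev/D_ev)/(AUC_iv/D_iv) = (6601.562/500)/(32500/250) = 13.203124/130 = 0.1016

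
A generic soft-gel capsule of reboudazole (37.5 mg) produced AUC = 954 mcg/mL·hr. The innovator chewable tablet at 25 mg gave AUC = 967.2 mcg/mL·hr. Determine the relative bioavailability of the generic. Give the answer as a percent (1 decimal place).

F_rel = 65.8%

F_rel = (AUC_test/D_test) / (AUC_ref/D_ref)
      = (954/37.5) / (967.2/25)
      = 25.44 / 38.688 = 0.6576 = 65.76%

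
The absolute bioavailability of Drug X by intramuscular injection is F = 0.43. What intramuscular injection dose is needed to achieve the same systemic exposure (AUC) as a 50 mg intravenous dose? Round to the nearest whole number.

D_intramuscular = 116 mg

For equal systemic exposure: F × D_ev = D_iv
D_ev = D_iv / F = 50 / 0.43 = 116.279 mg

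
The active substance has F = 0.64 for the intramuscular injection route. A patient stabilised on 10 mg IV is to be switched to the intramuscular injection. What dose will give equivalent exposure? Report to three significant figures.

D_intramuscular = 15.6 mg

For equal systemic exposure: F × D_ev = D_iv
D_ev = D_iv / F = 10 / 0.64 = 15.625 mg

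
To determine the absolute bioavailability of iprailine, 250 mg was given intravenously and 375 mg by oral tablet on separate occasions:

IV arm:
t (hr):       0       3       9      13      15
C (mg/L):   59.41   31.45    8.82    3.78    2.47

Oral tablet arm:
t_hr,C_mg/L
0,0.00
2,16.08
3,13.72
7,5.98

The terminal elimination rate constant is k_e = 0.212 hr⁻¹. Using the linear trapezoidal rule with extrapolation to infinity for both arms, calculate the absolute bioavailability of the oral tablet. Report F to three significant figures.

F = 0.219

Trapezoidal AUC_0→15 (IV):
  [0→3]: (59.41+31.45)/2 × 3 = 136.29
  [3→9]: (31.45+8.82)/2 × 6 = 120.81
  [9→13]: (8.82+3.78)/2 × 4 = 25.2
  [13→15]: (3.78+2.47)/2 × 2 = 6.25
  Sum = 288.55 mg/L·hr
IV tail: 2.47/0.212 = 11.651; AUC_iv,0→∞ = 288.55 + 11.651 = 300.201 mg/L·hr
Trapezoidal AUC_0→7 (oral tablet):
  [0→2]: (0.00+16.08)/2 × 2 = 16.08
  [2→3]: (16.08+13.72)/2 × 1 = 14.9
  [3→7]: (13.72+5.98)/2 × 4 = 39.4
  Sum = 70.38 mg/L·hr
oral tablet tail: 5.98/0.212 = 28.208; AUC_ev,0→∞ = 70.38 + 28.208 = 98.588 mg/L·hr
F = (AUC_ev/D_ev)/(AUC_iv/D_iv) = (98.588/375)/(300.201/250) = 0.262901/1.200804 = 0.2189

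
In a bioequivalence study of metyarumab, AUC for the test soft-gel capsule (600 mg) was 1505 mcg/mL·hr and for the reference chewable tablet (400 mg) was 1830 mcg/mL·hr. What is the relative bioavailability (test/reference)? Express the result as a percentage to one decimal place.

F_rel = 54.8%

F_rel = (AUC_test/D_test) / (AUC_ref/D_ref)
      = (1505/600) / (1830/400)
      = 2.50833 / 4.575 = 0.5483 = 54.83%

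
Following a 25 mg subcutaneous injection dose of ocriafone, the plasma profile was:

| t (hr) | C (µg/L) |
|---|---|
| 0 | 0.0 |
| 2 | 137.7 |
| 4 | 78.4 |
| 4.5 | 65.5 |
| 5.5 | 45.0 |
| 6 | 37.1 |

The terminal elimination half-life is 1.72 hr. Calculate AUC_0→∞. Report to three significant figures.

Trapezoidal AUC_0→6:
  [0→2]: (0.0+137.7)/2 × 2 = 137.7
  [2→4]: (137.7+78.4)/2 × 2 = 216.1
  [4→4.5]: (78.4+65.5)/2 × 0.5 = 35.975
  [4.5→5.5]: (65.5+45.0)/2 × 1 = 55.25
  [5.5→6]: (45.0+37.1)/2 × 0.5 = 20.525
  Sum = 465.55 µg/L·hr
k_e = ln2 / t½ = 0.693147 / 1.72 = 0.4030 hr^-1
Extrapolated tail: C_last / k_e = 37.1 / 0.403 = 92.060
AUC_0→∞ = 465.55 + 92.060 = 557.61 µg/L·hr

AUC = 558 µg/L·hr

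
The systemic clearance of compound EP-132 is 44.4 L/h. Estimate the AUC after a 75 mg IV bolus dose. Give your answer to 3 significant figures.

AUC_0→∞ = Dose_iv / CL
        = 75 / 44.4 = 1.68919 mg/L·h

AUC = 1.69 mg/L·h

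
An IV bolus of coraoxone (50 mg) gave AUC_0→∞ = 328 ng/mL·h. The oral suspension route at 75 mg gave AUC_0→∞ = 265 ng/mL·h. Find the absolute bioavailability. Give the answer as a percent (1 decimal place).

F = (AUC_ev / D_ev) / (AUC_iv / D_iv)
  = (265/75) / (328/50)
  = 3.53333 / 6.56 = 0.5386
  = 53.86%

F = 53.9%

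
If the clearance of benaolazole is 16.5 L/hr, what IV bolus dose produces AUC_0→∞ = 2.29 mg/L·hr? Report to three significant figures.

Dose = 37.8 mg

Dose_iv = CL × AUC_0→∞
     = 16.5 × 2.29 = 37.785 mg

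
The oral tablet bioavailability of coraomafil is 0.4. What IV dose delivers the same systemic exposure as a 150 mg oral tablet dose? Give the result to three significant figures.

D_iv = 60.0 mg

Systemic exposure from an extravascular dose = F × D_ev, so the equivalent IV dose is F × D_ev.
D_iv = F × D_ev = 0.4 × 150 = 60 mg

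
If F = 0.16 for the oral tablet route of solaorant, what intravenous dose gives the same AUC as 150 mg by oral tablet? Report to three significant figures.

Systemic exposure from an extravascular dose = F × D_ev, so the equivalent IV dose is F × D_ev.
D_iv = F × D_ev = 0.16 × 150 = 24 mg

D_iv = 24.0 mg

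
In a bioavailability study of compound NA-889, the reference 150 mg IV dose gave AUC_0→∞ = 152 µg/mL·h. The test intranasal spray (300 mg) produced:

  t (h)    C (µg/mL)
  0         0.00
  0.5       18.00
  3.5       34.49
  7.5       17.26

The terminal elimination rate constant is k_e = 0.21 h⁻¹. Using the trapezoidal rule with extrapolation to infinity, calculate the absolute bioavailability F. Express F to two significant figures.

Trapezoidal AUC_0→7.5 (intranasal spray):
  [0→0.5]: (0.00+18.00)/2 × 0.5 = 4.5
  [0.5→3.5]: (18.00+34.49)/2 × 3 = 78.735
  [3.5→7.5]: (34.49+17.26)/2 × 4 = 103.5
  Sum = 186.735 µg/mL·h
Tail: C_last/k_e = 17.26/0.21 = 82.190
AUC_0→∞ (intranasal spray) = 186.735 + 82.190 = 268.925 µg/mL·h
F = (AUC_ev/D_ev)/(AUC_iv/D_iv) = (268.925/300)/(152/150) = 0.896417/1.01333 = 0.8846

F = 0.88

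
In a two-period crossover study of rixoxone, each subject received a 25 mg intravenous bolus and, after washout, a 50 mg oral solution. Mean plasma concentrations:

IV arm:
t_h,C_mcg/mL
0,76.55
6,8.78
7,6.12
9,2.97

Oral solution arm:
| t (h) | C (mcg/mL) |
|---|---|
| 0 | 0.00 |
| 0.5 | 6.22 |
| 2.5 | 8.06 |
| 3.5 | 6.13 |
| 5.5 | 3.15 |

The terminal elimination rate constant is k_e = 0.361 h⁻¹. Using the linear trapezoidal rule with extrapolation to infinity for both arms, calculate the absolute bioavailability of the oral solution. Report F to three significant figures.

F = 0.0729

Trapezoidal AUC_0→9 (IV):
  [0→6]: (76.55+8.78)/2 × 6 = 255.99
  [6→7]: (8.78+6.12)/2 × 1 = 7.45
  [7→9]: (6.12+2.97)/2 × 2 = 9.09
  Sum = 272.53 mcg/mL·h
IV tail: 2.97/0.361 = 8.227; AUC_iv,0→∞ = 272.53 + 8.227 = 280.757 mcg/mL·h
Trapezoidal AUC_0→5.5 (oral solution):
  [0→0.5]: (0.00+6.22)/2 × 0.5 = 1.555
  [0.5→2.5]: (6.22+8.06)/2 × 2 = 14.28
  [2.5→3.5]: (8.06+6.13)/2 × 1 = 7.095
  [3.5→5.5]: (6.13+3.15)/2 × 2 = 9.28
  Sum = 32.21 mcg/mL·h
oral solution tail: 3.15/0.361 = 8.726; AUC_ev,0→∞ = 32.21 + 8.726 = 40.936 mcg/mL·h
F = (AUC_ev/D_ev)/(AUC_iv/D_iv) = (40.936/50)/(280.757/25) = 0.81872/11.23028 = 0.0729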